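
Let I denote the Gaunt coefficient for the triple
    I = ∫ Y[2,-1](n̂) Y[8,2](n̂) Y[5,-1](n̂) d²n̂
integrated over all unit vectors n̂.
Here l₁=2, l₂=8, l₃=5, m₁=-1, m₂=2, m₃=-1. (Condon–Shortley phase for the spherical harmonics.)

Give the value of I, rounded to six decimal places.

0.000000

|2−8|≤5≤2+8 violated ⇒ I = 0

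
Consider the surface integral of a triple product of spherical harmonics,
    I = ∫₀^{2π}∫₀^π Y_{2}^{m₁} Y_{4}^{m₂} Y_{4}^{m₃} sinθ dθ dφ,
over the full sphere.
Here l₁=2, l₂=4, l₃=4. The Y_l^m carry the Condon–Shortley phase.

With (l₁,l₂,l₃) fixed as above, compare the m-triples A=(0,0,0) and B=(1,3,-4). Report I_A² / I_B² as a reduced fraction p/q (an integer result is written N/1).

l's match ⇒ only the (l;m) 3-j factors differ between A and B.
A: triangle coeff Δ(2,4,4) = 1/13860; Σ_t [0,2]: t=0:+1/192 t=1:−1/36 t=2:+1/192 = -5/288; (3j)²=20/693 [(2 4 4; 0 0 0)], sign=-1
B: triangle coeff Δ(2,4,4) = 1/13860; Σ_t [1,1]: t=1:−1/1440 = -1/1440; (3j)²=7/165 [(2 4 4; 1 3 -4)], sign=-1
I_A²/I_B² = (20/693)/(7/165) = 100/147

100/147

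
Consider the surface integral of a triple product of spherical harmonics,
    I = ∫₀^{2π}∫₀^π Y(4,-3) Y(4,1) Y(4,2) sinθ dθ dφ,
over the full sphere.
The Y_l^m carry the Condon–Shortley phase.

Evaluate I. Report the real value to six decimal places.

-0.063661

m-sum 0 ✓  L=12 even ✓  0≤4≤8 ✓
Π(2lᵢ+1) = 9×9×9 = 729
triangle coeff Δ(4,4,4) = 1/450450
Σ_t [0,4]: t=0:+1/13824 t=1:−1/216 t=2:+1/64 t=3:−1/216 t=4:+1/13824 = 5/768
(3j)²=18/1001 [(4 4 4; 0 0 0)], sign=+1
Σ_t [3,4]: t=3:−1/576 t=4:+1/864 = -1/1728
(3j)²=5/1287 [(4 4 4; -3 1 2)], sign=-1
⇒ 4πI² = 7290/143143
I = (-1)√(7290/143143/(4π)) = -0.06366105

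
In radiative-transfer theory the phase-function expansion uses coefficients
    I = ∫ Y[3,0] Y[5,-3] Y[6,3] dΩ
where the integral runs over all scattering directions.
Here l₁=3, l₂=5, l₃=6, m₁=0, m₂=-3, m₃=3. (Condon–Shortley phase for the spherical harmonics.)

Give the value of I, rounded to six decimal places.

Rules hold: Σm=0, L=14 even, 2≤6≤8.
N = 7·11·13 = 1001
Δ = 2!·4!·8!/15! = 1/675675
Racah Σ t=0..2: t=0:+1/8640 t=1:−1/2304 t=2:+1/8640 = -7/34560
⇒ 3j(3 5 6; 0 0 0)² = 7/429, sgn -1
Racah Σ t=0..2: t=0:+1/17280 t=1:−1/20160 t=2:+1/483840 = 1/96768
⇒ 3j(3 5 6; 0 -3 3)² = 1/1001, sgn -1
4πI² = N·(3j₀)²·(3jₘ)² = 7/429
I = +1·√(0.016317/4π) = 0.03603425

0.036034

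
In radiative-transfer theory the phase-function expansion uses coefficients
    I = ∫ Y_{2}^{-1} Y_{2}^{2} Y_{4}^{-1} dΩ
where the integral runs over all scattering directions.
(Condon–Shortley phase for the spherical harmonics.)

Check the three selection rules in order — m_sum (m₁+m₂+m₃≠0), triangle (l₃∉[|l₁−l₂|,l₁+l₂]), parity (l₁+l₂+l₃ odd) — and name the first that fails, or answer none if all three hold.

m₁+m₂+m₃ = -1 + 2 − 1 = 0  ✓
triangle: |2−2|=0 ≤ l₃=4 ≤ 2+2=4  ✓
parity: l₁+l₂+l₃ = 8 is even  ✓

none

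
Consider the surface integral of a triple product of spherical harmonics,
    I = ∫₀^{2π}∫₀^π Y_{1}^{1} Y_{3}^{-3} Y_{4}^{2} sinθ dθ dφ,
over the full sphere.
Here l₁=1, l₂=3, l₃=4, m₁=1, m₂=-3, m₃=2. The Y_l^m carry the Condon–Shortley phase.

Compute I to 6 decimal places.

0.061558

m-sum 0 ✓  L=8 even ✓  2≤4≤4 ✓
Π(2lᵢ+1) = 3×7×9 = 189
triangle coeff Δ(1,3,4) = 1/252
Σ_t [0,0]: t=0:+1/36 = 1/36
(3j)²=4/63 [(1 3 4; 0 0 0)], sign=+1
Σ_t [0,0]: t=0:+1/1440 = 1/1440
(3j)²=1/252 [(1 3 4; 1 -3 2)], sign=+1
⇒ 4πI² = 1/21
I = (+1)√(1/21/(4π)) = 0.06155813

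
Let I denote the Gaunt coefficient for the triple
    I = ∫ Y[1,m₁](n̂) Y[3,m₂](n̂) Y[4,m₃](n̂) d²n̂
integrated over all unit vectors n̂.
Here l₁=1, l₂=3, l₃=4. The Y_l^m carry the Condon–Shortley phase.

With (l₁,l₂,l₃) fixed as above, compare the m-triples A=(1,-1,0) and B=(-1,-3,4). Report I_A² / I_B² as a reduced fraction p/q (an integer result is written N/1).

Shared (l₁,l₂,l₃)=(1,3,4): N and (l;000)² cancel in I_A²/I_B².
A: Δ = 0!·2!·6!/9! = 1/252; Racah Σ t=0..0: t=0:+1/96 = 1/96; ⇒ 3j(1 3 4; 1 -1 0)² = 1/42, sgn +1
B: Δ = 0!·2!·6!/9! = 1/252; Racah Σ t=0..0: t=0:+1/1440 = 1/1440; ⇒ 3j(1 3 4; -1 -3 4)² = 1/9, sgn +1
I_A²/I_B² = (1/42)/(1/9) = 3/14

3/14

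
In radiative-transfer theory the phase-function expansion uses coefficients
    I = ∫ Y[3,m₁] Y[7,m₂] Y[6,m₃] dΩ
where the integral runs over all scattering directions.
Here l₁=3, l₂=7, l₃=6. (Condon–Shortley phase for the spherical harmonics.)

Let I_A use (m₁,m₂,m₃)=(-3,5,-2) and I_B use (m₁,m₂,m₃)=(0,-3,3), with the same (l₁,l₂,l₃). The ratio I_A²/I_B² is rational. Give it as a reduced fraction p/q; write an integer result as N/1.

495/1

l's match ⇒ only the (l;m) 3-j factors differ between A and B.
A: triangle coeff Δ(3,7,6) = 1/2042040; Σ_t [4,4]: t=4:+1/3870720 = 1/3870720; (3j)²=135/6188 [(3 7 6; -3 5 -2)], sign=+1
B: triangle coeff Δ(3,7,6) = 1/2042040; Σ_t [1,3]: t=1:−1/362880 t=2:+1/322560 t=3:−1/4354560 = 1/8709120; (3j)²=3/68068 [(3 7 6; 0 -3 3)], sign=-1
I_A²/I_B² = (135/6188)/(3/68068) = 495/1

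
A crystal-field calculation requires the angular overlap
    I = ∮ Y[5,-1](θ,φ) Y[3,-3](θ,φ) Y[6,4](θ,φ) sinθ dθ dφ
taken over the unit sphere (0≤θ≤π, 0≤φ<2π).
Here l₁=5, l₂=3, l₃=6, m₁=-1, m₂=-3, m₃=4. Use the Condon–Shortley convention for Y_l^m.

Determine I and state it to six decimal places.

m-sum 0 ✓  L=14 even ✓  2≤6≤8 ✓
Π(2lᵢ+1) = 11×7×13 = 1001
triangle coeff Δ(5,3,6) = 1/675675
Σ_t [0,2]: t=0:+1/8640 t=1:−1/2304 t=2:+1/8640 = -7/34560
(3j)²=7/429 [(5 3 6; 0 0 0)], sign=-1
Σ_t [0,0]: t=0:+1/69120 = 1/69120
(3j)²=4/143 [(5 3 6; -1 -3 4)], sign=+1
⇒ 4πI² = 196/429
I = (-1)√(196/429/(4π)) = -0.19067531

-0.190675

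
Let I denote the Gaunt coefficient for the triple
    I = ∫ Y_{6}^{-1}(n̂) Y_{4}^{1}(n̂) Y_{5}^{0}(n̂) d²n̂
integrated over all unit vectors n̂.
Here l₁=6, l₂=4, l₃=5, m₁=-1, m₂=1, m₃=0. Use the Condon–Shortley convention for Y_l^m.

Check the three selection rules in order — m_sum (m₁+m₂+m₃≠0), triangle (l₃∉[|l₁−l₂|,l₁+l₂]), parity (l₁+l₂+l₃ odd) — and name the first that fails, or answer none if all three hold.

azimuthal sum: -1 + 1 + 0 = 0  ✓
2 ≤ 5 ≤ 10 (triangle on l)  ✓
L = 6 + 4 + 5 = 15 (odd)  ✗

parity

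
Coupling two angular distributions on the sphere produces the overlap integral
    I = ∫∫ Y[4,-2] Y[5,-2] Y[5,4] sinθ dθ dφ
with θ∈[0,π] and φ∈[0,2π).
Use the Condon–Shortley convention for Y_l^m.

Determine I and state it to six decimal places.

0.118854

Checks pass: Σm=0; 14 even; l₃=5∈[1,9].
(2·4+1)(2·5+1)(2·5+1) = 1089
Δ: 4! 4! 6! / 15! → 1/3153150
sum: t=0:+1/69120 t=1:−1/1728 t=2:+1/576 t=3:−1/1728 t=4:+1/69120 = 7/11520
3j²(4 5 5; 0 0 0) = Δ·Π!·Σ² = 2/143  (sign -1)
sum: t=2:+1/11520 t=3:−1/25920 = 1/20736
3j²(4 5 5; -2 -2 4) = Δ·Π!·Σ² = 5/429  (sign -1)
combine: 4πI² = 1089·2/143·5/429 = 30/169
take √, sign +1: I = 0.11885360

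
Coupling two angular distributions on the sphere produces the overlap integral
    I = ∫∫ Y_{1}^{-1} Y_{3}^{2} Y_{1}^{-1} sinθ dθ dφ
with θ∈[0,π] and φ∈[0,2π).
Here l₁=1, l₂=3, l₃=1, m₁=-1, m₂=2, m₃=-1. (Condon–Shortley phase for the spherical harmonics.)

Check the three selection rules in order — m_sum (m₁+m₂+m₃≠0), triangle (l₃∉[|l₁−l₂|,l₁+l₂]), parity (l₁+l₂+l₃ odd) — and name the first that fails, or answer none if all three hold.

triangle

m₁+m₂+m₃ = -1 + 2 − 1 = 0  ✓
triangle: |1−3|=2 ≤ l₃=1 ≤ 1+3=4  ✗
parity: l₁+l₂+l₃ = 5 is odd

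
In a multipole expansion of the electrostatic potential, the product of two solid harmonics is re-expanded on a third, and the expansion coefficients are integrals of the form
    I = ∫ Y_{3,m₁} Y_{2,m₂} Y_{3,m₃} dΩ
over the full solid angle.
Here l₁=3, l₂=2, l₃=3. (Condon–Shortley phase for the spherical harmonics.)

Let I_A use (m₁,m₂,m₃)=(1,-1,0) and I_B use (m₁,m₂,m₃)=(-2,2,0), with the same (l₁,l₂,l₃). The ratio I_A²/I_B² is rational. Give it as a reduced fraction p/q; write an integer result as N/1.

1/10

Shared (l₁,l₂,l₃)=(3,2,3): N and (l;000)² cancel in I_A²/I_B².
A: Δ = 2!·4!·2!/9! = 1/3780; Racah Σ t=0..1: t=0:+1/8 t=1:−1/12 = 1/24; ⇒ 3j(3 2 3; 1 -1 0)² = 1/210, sgn -1
B: Δ = 2!·4!·2!/9! = 1/3780; Racah Σ t=2..2: t=2:+1/24 = 1/24; ⇒ 3j(3 2 3; -2 2 0)² = 1/21, sgn -1
I_A²/I_B² = (1/210)/(1/21) = 1/10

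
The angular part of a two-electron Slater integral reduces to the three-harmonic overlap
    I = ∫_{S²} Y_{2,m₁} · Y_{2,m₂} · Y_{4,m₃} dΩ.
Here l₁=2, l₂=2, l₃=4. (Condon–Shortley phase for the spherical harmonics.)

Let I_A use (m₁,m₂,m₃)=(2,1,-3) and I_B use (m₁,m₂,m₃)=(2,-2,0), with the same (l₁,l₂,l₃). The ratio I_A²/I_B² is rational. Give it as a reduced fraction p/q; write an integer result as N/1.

l's match ⇒ only the (l;m) 3-j factors differ between A and B.
A: triangle coeff Δ(2,2,4) = 1/630; Σ_t [0,0]: t=0:+1/144 = 1/144; (3j)²=1/18 [(2 2 4; 2 1 -3)], sign=-1
B: triangle coeff Δ(2,2,4) = 1/630; Σ_t [0,0]: t=0:+1/576 = 1/576; (3j)²=1/630 [(2 2 4; 2 -2 0)], sign=+1
I_A²/I_B² = (1/18)/(1/630) = 35/1

35/1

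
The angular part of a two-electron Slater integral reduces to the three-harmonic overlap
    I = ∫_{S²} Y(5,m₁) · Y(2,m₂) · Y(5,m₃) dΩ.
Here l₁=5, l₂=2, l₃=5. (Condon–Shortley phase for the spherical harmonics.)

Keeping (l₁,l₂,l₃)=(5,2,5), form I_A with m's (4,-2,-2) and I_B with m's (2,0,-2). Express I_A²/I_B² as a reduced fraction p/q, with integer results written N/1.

Shared (l₁,l₂,l₃)=(5,2,5): N and (l;000)² cancel in I_A²/I_B².
A: Δ = 2!·8!·2!/13! = 1/38610; Racah Σ t=0..0: t=0:+1/20160 = 1/20160; ⇒ 3j(5 2 5; 4 -2 -2)² = 12/715, sgn -1
B: Δ = 2!·8!·2!/13! = 1/38610; Racah Σ t=0..2: t=0:+1/2880 t=1:−1/1440 t=2:+1/20160 = -1/3360; ⇒ 3j(5 2 5; 2 0 -2)² = 6/715, sgn +1
I_A²/I_B² = (12/715)/(6/715) = 2/1

2/1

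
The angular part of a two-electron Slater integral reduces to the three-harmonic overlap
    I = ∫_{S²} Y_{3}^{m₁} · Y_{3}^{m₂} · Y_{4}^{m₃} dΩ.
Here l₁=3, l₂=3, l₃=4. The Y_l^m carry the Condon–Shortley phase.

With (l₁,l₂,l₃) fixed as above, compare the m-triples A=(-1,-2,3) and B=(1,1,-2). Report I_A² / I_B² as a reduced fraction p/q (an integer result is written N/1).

l's match ⇒ only the (l;m) 3-j factors differ between A and B.
A: triangle coeff Δ(3,3,4) = 1/34650; Σ_t [0,1]: t=0:+1/288 t=1:−1/144 = -1/288; (3j)²=1/99 [(3 3 4; -1 -2 3)], sign=+1
B: triangle coeff Δ(3,3,4) = 1/34650; Σ_t [0,2]: t=0:+1/192 t=1:−1/36 t=2:+1/192 = -5/288; (3j)²=20/693 [(3 3 4; 1 1 -2)], sign=-1
I_A²/I_B² = (1/99)/(20/693) = 7/20

7/20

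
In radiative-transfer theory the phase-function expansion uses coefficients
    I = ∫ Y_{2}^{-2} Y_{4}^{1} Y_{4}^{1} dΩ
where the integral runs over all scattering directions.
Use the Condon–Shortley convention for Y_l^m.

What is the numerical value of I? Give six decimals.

0.200662

Rules hold: Σm=0, L=10 even, 2≤4≤6.
N = 5·9·9 = 405
Δ = 2!·2!·6!/11! = 1/13860
Racah Σ t=0..2: t=0:+1/192 t=1:−1/36 t=2:+1/192 = -5/288
⇒ 3j(2 4 4; 0 0 0)² = 20/693, sgn -1
Racah Σ t=2..2: t=2:+1/144 = 1/144
⇒ 3j(2 4 4; -2 1 1)² = 10/231, sgn -1
4πI² = N·(3j₀)²·(3jₘ)² = 3000/5929
I = +1·√(0.505988/4π) = 0.20066192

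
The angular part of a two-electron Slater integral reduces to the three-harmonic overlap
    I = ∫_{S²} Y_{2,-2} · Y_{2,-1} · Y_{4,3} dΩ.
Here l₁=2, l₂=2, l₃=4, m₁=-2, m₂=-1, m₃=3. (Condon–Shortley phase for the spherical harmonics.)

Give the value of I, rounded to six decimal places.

-0.238414

Checks pass: Σm=0; 8 even; l₃=4∈[0,4].
(2·2+1)(2·2+1)(2·4+1) = 225
Δ: 0! 4! 4! / 9! → 1/630
sum: t=0:+1/16 = 1/16
3j²(2 2 4; 0 0 0) = Δ·Π!·Σ² = 2/35  (sign +1)
sum: t=0:+1/144 = 1/144
3j²(2 2 4; -2 -1 3) = Δ·Π!·Σ² = 1/18  (sign -1)
combine: 4πI² = 225·2/35·1/18 = 5/7
take √, sign -1: I = -0.23841361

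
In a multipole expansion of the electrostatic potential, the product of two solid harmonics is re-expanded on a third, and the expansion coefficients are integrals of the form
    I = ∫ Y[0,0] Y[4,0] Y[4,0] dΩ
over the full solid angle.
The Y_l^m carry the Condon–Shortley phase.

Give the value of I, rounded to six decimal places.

0.282095

Checks pass: Σm=0; 8 even; l₃=4∈[4,4].
(2·0+1)(2·4+1)(2·4+1) = 81
Δ: 0! 0! 8! / 9! → 1/9
sum: t=0:+1/576 = 1/576
3j²(0 4 4; 0 0 0) = Δ·Π!·Σ² = 1/9  (sign +1)
(m-triple is (0,0,0) — same symbol as above.)
combine: 4πI² = 81·1/9·1/9 = 1/1
take √, sign +1: I = 0.28209479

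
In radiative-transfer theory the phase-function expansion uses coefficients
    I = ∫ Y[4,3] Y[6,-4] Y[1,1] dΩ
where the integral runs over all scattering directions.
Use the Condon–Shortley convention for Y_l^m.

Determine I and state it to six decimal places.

|4−6|≤1≤4+6 violated ⇒ I = 0

0.000000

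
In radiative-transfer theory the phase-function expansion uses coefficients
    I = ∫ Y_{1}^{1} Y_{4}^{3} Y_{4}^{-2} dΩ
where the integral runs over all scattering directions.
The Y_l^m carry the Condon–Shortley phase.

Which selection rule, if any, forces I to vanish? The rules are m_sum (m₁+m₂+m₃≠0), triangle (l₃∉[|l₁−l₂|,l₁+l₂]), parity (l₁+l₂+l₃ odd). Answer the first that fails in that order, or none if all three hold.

m₁+m₂+m₃ = 1 + 3 − 2 = 2  ✗
triangle: |1−4|=3 ≤ l₃=4 ≤ 1+4=5
parity: l₁+l₂+l₃ = 9 is odd

m_sum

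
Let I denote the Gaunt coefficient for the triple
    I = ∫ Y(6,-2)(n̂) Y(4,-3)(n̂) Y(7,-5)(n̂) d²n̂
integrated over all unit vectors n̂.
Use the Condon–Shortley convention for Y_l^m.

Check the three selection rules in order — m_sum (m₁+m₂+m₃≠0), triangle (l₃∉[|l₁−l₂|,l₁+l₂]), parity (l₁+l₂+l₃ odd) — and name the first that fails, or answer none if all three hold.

azimuthal sum: -2 − 3 − 5 = -10  ✗
2 ≤ 7 ≤ 10 (triangle on l)
L = 6 + 4 + 7 = 17 (odd)

m_sum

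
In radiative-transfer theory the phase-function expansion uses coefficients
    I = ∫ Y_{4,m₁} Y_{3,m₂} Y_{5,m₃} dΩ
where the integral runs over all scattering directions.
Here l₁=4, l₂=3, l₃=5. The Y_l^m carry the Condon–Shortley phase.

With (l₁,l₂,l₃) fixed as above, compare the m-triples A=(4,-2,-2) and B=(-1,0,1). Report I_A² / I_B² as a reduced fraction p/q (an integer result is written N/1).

980/1083

Shared (l₁,l₂,l₃)=(4,3,5): N and (l;000)² cancel in I_A²/I_B².
A: Δ = 2!·6!·4!/13! = 1/180180; Racah Σ t=0..0: t=0:+1/8640 = 1/8640; ⇒ 3j(4 3 5; 4 -2 -2)² = 14/1287, sgn -1
B: Δ = 2!·6!·4!/13! = 1/180180; Racah Σ t=0..2: t=0:+1/1440 t=1:−1/192 t=2:+1/432 = -19/8640; ⇒ 3j(4 3 5; -1 0 1)² = 361/30030, sgn -1
I_A²/I_B² = (14/1287)/(361/30030) = 980/1083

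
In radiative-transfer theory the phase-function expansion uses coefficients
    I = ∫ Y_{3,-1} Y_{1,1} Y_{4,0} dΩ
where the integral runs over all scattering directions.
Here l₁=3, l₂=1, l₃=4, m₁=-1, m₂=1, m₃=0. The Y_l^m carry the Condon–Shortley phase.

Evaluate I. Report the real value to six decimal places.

m-sum 0 ✓  L=8 even ✓  2≤4≤4 ✓
Π(2lᵢ+1) = 7×3×9 = 189
triangle coeff Δ(3,1,4) = 1/252
Σ_t [0,0]: t=0:+1/36 = 1/36
(3j)²=4/63 [(3 1 4; 0 0 0)], sign=+1
Σ_t [0,0]: t=0:+1/96 = 1/96
(3j)²=1/42 [(3 1 4; -1 1 0)], sign=+1
⇒ 4πI² = 2/7
I = (+1)√(2/7/(4π)) = 0.15078601

0.150786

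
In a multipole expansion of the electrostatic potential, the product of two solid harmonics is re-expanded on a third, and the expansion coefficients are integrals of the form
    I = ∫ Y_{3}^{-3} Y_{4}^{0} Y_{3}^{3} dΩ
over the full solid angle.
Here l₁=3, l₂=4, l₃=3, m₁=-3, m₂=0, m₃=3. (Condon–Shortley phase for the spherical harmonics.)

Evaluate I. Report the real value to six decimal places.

-0.076935

Rules hold: Σm=0, L=10 even, 1≤3≤7.
N = 7·9·7 = 441
Δ = 4!·2!·4!/11! = 1/34650
Racah Σ t=1..3: t=1:−1/72 t=2:+1/16 t=3:−1/72 = 5/144
⇒ 3j(3 4 3; 0 0 0)² = 2/77, sgn -1
Racah Σ t=4..4: t=4:+1/1152 = 1/1152
⇒ 3j(3 4 3; -3 0 3)² = 1/154, sgn +1
4πI² = N·(3j₀)²·(3jₘ)² = 9/121
I = -1·√(0.0743802/4π) = -0.07693494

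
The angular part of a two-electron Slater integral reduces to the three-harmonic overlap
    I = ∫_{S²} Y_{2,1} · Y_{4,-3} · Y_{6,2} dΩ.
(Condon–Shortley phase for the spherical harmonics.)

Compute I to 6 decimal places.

0.089969

Checks pass: Σm=0; 12 even; l₃=6∈[2,6].
(2·2+1)(2·4+1)(2·6+1) = 585
Δ: 0! 4! 8! / 13! → 1/6435
sum: t=0:+1/2304 = 1/2304
3j²(2 4 6; 0 0 0) = Δ·Π!·Σ² = 5/143  (sign +1)
sum: t=0:+1/30240 = 1/30240
3j²(2 4 6; 1 -3 2) = Δ·Π!·Σ² = 32/6435  (sign +1)
combine: 4πI² = 585·5/143·32/6435 = 160/1573
take √, sign +1: I = 0.08996855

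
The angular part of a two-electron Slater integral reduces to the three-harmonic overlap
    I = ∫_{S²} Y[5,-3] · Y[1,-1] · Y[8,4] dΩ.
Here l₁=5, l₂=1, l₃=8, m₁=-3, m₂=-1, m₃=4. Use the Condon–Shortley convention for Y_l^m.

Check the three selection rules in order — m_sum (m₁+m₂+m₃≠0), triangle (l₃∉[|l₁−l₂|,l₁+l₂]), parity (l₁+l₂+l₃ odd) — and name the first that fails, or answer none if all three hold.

azimuthal sum: -3 − 1 + 4 = 0  ✓
4 ≤ 8 ≤ 6 (triangle on l)  ✗
L = 5 + 1 + 8 = 14 (even)

triangle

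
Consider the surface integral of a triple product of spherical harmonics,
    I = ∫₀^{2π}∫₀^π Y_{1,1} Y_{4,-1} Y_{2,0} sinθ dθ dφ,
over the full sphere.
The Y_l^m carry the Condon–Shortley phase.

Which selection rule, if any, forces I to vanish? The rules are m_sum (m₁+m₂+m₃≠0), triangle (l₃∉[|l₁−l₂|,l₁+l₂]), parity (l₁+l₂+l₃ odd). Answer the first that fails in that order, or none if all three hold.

triangle

azimuthal sum: 1 − 1 + 0 = 0  ✓
3 ≤ 2 ≤ 5 (triangle on l)  ✗
L = 1 + 4 + 2 = 7 (odd)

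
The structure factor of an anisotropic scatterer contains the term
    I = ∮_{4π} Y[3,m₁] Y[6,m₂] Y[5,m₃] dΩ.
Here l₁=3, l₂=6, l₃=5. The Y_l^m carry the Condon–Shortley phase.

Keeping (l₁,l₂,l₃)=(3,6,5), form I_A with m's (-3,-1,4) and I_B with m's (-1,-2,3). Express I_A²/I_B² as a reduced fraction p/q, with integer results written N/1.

12/49

l's match ⇒ only the (l;m) 3-j factors differ between A and B.
A: triangle coeff Δ(3,6,5) = 1/675675; Σ_t [4,4]: t=4:+1/241920 = 1/241920; (3j)²=4/1001 [(3 6 5; -3 -1 4)], sign=-1
B: triangle coeff Δ(3,6,5) = 1/675675; Σ_t [2,4]: t=2:+1/11520 t=3:−1/30240 t=4:+1/1935360 = 1/18432; (3j)²=7/429 [(3 6 5; -1 -2 3)], sign=+1
I_A²/I_B² = (4/1001)/(7/429) = 12/49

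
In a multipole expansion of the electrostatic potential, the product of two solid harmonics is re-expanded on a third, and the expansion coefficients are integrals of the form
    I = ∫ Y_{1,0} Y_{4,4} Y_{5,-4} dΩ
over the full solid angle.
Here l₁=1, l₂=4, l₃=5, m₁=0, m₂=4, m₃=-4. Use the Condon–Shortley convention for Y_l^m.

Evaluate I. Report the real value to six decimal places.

m-sum 0 ✓  L=10 even ✓  3≤5≤5 ✓
Π(2lᵢ+1) = 3×9×11 = 297
triangle coeff Δ(1,4,5) = 1/495
Σ_t [0,0]: t=0:+1/576 = 1/576
(3j)²=5/99 [(1 4 5; 0 0 0)], sign=-1
Σ_t [0,0]: t=0:+1/40320 = 1/40320
(3j)²=1/55 [(1 4 5; 0 4 -4)], sign=-1
⇒ 4πI² = 3/11
I = (+1)√(3/11/(4π)) = 0.14731920

0.147319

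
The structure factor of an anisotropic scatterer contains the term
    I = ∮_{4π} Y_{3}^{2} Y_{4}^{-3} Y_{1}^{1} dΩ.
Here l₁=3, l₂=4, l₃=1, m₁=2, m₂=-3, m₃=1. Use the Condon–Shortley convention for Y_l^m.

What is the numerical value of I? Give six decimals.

-0.282095

Rules hold: Σm=0, L=8 even, 1≤1≤7.
N = 7·9·3 = 189
Δ = 6!·0!·2!/9! = 1/252
Racah Σ t=3..3: t=3:−1/36 = -1/36
⇒ 3j(3 4 1; 0 0 0)² = 4/63, sgn +1
Racah Σ t=1..1: t=1:−1/240 = -1/240
⇒ 3j(3 4 1; 2 -3 1)² = 1/12, sgn -1
4πI² = N·(3j₀)²·(3jₘ)² = 1/1
I = -1·√(1/4π) = -0.28209479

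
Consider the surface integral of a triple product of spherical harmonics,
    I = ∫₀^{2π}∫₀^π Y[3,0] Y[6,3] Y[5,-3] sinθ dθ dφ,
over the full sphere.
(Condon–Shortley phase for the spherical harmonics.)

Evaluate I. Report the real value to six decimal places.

0.036034

m-sum 0 ✓  L=14 even ✓  3≤5≤9 ✓
Π(2lᵢ+1) = 7×13×11 = 1001
triangle coeff Δ(3,6,5) = 1/675675
Σ_t [1,3]: t=1:−1/8640 t=2:+1/2304 t=3:−1/8640 = 7/34560
(3j)²=7/429 [(3 6 5; 0 0 0)], sign=-1
Σ_t [1,3]: t=1:−1/483840 t=2:+1/20160 t=3:−1/17280 = -1/96768
(3j)²=1/1001 [(3 6 5; 0 3 -3)], sign=-1
⇒ 4πI² = 7/429
I = (+1)√(7/429/(4π)) = 0.03603425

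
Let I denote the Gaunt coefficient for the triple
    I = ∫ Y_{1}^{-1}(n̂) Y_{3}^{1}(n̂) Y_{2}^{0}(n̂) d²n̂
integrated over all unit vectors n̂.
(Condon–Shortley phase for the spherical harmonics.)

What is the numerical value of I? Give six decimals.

m-sum 0 ✓  L=6 even ✓  2≤2≤4 ✓
Π(2lᵢ+1) = 3×7×5 = 105
triangle coeff Δ(1,3,2) = 1/105
Σ_t [1,1]: t=1:−1/4 = -1/4
(3j)²=3/35 [(1 3 2; 0 0 0)], sign=-1
Σ_t [2,2]: t=2:+1/8 = 1/8
(3j)²=2/35 [(1 3 2; -1 1 0)], sign=+1
⇒ 4πI² = 18/35
I = (-1)√(18/35/(4π)) = -0.20230066

-0.202301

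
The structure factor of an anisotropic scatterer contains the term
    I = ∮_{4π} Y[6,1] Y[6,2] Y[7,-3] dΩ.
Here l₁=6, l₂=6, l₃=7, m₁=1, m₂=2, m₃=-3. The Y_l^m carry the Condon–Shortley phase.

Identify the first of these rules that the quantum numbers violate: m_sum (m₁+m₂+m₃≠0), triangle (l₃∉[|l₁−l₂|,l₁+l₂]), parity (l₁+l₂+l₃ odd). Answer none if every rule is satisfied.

parity

azimuthal sum: 1 + 2 − 3 = 0  ✓
0 ≤ 7 ≤ 12 (triangle on l)  ✓
L = 6 + 6 + 7 = 19 (odd)  ✗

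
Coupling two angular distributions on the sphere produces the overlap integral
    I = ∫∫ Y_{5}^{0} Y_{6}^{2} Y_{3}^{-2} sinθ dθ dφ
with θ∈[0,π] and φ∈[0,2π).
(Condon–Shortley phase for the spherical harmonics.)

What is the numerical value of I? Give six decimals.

m-sum 0 ✓  L=14 even ✓  1≤3≤11 ✓
Π(2lᵢ+1) = 11×13×7 = 1001
triangle coeff Δ(5,6,3) = 1/675675
Σ_t [3,5]: t=3:−1/8640 t=4:+1/2304 t=5:−1/8640 = 7/34560
(3j)²=7/429 [(5 6 3; 0 0 0)], sign=-1
Σ_t [4,5]: t=4:+1/13824 t=5:−1/8640 = -1/23040
(3j)²=2/429 [(5 6 3; 0 2 -2)], sign=+1
⇒ 4πI² = 98/1287
I = (-1)√(98/1287/(4π)) = -0.07784287

-0.077843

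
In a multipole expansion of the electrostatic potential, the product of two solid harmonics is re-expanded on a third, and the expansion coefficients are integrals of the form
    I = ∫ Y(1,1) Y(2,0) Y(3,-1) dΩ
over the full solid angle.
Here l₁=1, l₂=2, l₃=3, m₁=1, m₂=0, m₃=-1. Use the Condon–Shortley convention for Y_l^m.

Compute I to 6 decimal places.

-0.202301

Rules hold: Σm=0, L=6 even, 1≤3≤3.
N = 3·5·7 = 105
Δ = 0!·2!·4!/7! = 1/105
Racah Σ t=0..0: t=0:+1/4 = 1/4
⇒ 3j(1 2 3; 0 0 0)² = 3/35, sgn -1
Racah Σ t=0..0: t=0:+1/8 = 1/8
⇒ 3j(1 2 3; 1 0 -1)² = 2/35, sgn +1
4πI² = N·(3j₀)²·(3jₘ)² = 18/35
I = -1·√(0.514286/4π) = -0.20230066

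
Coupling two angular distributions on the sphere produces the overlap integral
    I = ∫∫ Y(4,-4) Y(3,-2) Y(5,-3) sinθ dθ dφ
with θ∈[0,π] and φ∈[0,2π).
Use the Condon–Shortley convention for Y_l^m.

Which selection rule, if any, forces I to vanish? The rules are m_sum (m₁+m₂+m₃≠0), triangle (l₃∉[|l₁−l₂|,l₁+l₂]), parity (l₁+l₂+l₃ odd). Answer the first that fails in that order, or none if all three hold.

Σmᵢ = -9  ✗
l₃∈[|l₁−l₂|,l₁+l₂]=[1,7], have l₃=5
Σlᵢ = 12 ⇒ even

m_sum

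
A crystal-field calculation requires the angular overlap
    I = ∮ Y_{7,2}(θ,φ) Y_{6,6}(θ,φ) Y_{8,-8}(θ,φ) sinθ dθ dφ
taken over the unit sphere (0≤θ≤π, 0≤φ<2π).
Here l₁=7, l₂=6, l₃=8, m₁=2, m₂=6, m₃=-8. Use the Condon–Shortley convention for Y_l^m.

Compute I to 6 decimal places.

0.000000

L=21 odd ⇒ parity kills the (l;000) factor ⇒ I = 0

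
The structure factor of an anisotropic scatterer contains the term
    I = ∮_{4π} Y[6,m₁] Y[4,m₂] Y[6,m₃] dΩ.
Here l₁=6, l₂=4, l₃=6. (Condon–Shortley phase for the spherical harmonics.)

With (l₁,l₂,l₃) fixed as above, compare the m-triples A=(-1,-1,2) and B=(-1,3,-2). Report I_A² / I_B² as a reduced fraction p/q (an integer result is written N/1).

2809/343

l's match ⇒ only the (l;m) 3-j factors differ between A and B.
A: triangle coeff Δ(6,4,6) = 1/15315300; Σ_t [0,3]: t=0:+1/725760 t=1:−1/34560 t=2:+1/17280 t=3:−1/82944 = 53/2903040; (3j)²=2809/306306 [(6 4 6; -1 -1 2)], sign=+1
B: triangle coeff Δ(6,4,6) = 1/15315300; Σ_t [3,4]: t=3:−1/82944 t=4:+1/103680 = -1/414720; (3j)²=49/43758 [(6 4 6; -1 3 -2)], sign=-1
I_A²/I_B² = (2809/306306)/(49/43758) = 2809/343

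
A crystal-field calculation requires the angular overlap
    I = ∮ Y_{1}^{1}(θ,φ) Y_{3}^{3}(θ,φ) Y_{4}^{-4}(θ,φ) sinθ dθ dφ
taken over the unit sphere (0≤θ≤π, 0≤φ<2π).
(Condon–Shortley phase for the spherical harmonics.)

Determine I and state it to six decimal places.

Checks pass: Σm=0; 8 even; l₃=4∈[2,4].
(2·1+1)(2·3+1)(2·4+1) = 189
Δ: 0! 2! 6! / 9! → 1/252
sum: t=0:+1/36 = 1/36
3j²(1 3 4; 0 0 0) = Δ·Π!·Σ² = 4/63  (sign +1)
sum: t=0:+1/1440 = 1/1440
3j²(1 3 4; 1 3 -4) = Δ·Π!·Σ² = 1/9  (sign +1)
combine: 4πI² = 189·4/63·1/9 = 4/3
take √, sign +1: I = 0.32573501

0.325735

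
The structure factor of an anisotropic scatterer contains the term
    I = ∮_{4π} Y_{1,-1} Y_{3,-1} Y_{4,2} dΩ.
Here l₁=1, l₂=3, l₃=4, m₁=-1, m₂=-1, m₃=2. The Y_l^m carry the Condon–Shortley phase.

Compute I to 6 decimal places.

m-sum 0 ✓  L=8 even ✓  2≤4≤4 ✓
Π(2lᵢ+1) = 3×7×9 = 189
triangle coeff Δ(1,3,4) = 1/252
Σ_t [0,0]: t=0:+1/36 = 1/36
(3j)²=4/63 [(1 3 4; 0 0 0)], sign=+1
Σ_t [0,0]: t=0:+1/96 = 1/96
(3j)²=5/84 [(1 3 4; -1 -1 2)], sign=+1
⇒ 4πI² = 5/7
I = (+1)√(5/7/(4π)) = 0.23841361

0.238414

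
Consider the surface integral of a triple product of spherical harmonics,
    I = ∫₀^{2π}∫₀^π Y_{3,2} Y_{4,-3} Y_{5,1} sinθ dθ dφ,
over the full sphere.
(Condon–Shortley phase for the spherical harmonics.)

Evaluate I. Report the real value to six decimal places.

0.160929

Rules hold: Σm=0, L=12 even, 1≤5≤7.
N = 7·9·11 = 693
Δ = 2!·4!·6!/13! = 1/180180
Racah Σ t=0..2: t=0:+1/576 t=1:−1/144 t=2:+1/576 = -1/288
⇒ 3j(3 4 5; 0 0 0)² = 20/1001, sgn +1
Racah Σ t=0..1: t=0:+1/1440 t=1:−1/17280 = 11/17280
⇒ 3j(3 4 5; 2 -3 1)² = 11/468, sgn +1
4πI² = N·(3j₀)²·(3jₘ)² = 55/169
I = +1·√(0.325444/4π) = 0.16092854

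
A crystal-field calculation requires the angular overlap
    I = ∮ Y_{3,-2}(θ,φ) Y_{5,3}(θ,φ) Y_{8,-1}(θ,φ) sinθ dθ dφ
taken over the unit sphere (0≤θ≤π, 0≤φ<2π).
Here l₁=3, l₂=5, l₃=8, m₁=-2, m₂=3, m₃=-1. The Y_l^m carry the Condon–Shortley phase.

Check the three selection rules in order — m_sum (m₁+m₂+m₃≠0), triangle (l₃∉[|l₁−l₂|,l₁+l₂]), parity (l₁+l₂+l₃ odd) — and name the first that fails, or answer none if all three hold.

azimuthal sum: -2 + 3 − 1 = 0  ✓
2 ≤ 8 ≤ 8 (triangle on l)  ✓
L = 3 + 5 + 8 = 16 (even)  ✓

none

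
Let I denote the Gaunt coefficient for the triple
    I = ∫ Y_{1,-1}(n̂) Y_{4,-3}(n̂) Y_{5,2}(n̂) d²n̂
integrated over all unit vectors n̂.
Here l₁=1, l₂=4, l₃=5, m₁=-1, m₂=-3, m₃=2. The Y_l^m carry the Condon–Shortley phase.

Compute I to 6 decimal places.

0.000000

m-sum = -1 − 3 + 2 = -2 ≠ 0 ⇒ I = 0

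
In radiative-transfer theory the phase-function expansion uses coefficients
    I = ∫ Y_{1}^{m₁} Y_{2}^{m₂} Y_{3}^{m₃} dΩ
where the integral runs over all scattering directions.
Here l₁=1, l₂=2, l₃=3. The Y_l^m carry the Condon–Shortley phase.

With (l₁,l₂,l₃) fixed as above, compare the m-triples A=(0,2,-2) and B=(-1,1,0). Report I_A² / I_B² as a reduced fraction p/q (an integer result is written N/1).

l's match ⇒ only the (l;m) 3-j factors differ between A and B.
A: triangle coeff Δ(1,2,3) = 1/105; Σ_t [0,0]: t=0:+1/24 = 1/24; (3j)²=1/21 [(1 2 3; 0 2 -2)], sign=-1
B: triangle coeff Δ(1,2,3) = 1/105; Σ_t [0,0]: t=0:+1/12 = 1/12; (3j)²=1/35 [(1 2 3; -1 1 0)], sign=-1
I_A²/I_B² = (1/21)/(1/35) = 5/3

5/3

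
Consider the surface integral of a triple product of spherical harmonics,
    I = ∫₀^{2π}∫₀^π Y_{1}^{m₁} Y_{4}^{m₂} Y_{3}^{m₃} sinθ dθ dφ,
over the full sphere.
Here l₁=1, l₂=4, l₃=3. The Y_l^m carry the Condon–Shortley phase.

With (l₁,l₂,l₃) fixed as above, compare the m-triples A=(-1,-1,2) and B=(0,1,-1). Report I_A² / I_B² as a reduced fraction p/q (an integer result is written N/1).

Same 1,4,3: normalisation and zero-m 3j drop out of the ratio.
A: Δ: 2! 0! 6! / 9! → 1/252; sum: t=2:+1/240 = 1/240; 3j²(1 4 3; -1 -1 2) = Δ·Π!·Σ² = 1/84  (sign -1)
B: Δ: 2! 0! 6! / 9! → 1/252; sum: t=1:−1/48 = -1/48; 3j²(1 4 3; 0 1 -1) = Δ·Π!·Σ² = 5/84  (sign -1)
I_A²/I_B² = (1/84)/(5/84) = 1/5

1/5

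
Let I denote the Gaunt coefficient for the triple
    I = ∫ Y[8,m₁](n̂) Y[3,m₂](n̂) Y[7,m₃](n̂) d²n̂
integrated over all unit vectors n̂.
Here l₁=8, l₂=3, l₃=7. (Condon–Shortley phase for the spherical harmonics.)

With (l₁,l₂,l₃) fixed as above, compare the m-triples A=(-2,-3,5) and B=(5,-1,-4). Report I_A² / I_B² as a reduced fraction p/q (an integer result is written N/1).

14850/45253

Shared (l₁,l₂,l₃)=(8,3,7): N and (l;000)² cancel in I_A²/I_B².
A: Δ = 4!·12!·2!/19! = 1/5290740; Racah Σ t=0..0: t=0:+1/348364800 = 1/348364800; ⇒ 3j(8 3 7; -2 -3 5)² = 165/58786, sgn +1
B: Δ = 4!·12!·2!/19! = 1/5290740; Racah Σ t=0..2: t=0:+1/104509440 t=1:−1/43545600 t=2:+1/319334400 = -59/5748019200; ⇒ 3j(8 3 7; 5 -1 -4)² = 3481/406980, sgn +1
I_A²/I_B² = (165/58786)/(3481/406980) = 14850/45253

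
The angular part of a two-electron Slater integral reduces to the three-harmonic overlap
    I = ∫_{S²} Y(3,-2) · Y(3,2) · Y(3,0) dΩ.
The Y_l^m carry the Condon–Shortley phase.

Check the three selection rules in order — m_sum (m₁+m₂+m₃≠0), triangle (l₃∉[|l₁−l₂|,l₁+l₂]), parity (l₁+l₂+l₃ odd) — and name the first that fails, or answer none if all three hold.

m₁+m₂+m₃ = -2 + 2 + 0 = 0  ✓
triangle: |3−3|=0 ≤ l₃=3 ≤ 3+3=6  ✓
parity: l₁+l₂+l₃ = 9 is odd  ✗

parity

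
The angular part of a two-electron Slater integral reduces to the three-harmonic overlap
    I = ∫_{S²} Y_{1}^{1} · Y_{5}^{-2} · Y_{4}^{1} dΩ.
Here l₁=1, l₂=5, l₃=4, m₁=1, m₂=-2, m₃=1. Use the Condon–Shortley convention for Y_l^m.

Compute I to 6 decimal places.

Checks pass: Σm=0; 10 even; l₃=4∈[4,6].
(2·1+1)(2·5+1)(2·4+1) = 297
Δ: 2! 0! 8! / 11! → 1/495
sum: t=1:−1/576 = -1/576
3j²(1 5 4; 0 0 0) = Δ·Π!·Σ² = 5/99  (sign -1)
sum: t=0:+1/1440 = 1/1440
3j²(1 5 4; 1 -2 1) = Δ·Π!·Σ² = 7/165  (sign -1)
combine: 4πI² = 297·5/99·7/165 = 7/11
take √, sign +1: I = 0.22503380

0.225034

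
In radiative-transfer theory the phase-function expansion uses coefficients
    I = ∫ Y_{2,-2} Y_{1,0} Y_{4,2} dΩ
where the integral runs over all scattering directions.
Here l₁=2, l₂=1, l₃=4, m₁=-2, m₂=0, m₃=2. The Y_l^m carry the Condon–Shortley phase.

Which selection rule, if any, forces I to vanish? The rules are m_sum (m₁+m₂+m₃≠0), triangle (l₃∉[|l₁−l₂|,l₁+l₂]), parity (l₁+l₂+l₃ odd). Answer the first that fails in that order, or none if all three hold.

m₁+m₂+m₃ = -2 + 0 + 2 = 0  ✓
triangle: |2−1|=1 ≤ l₃=4 ≤ 2+1=3  ✗
parity: l₁+l₂+l₃ = 7 is odd

triangle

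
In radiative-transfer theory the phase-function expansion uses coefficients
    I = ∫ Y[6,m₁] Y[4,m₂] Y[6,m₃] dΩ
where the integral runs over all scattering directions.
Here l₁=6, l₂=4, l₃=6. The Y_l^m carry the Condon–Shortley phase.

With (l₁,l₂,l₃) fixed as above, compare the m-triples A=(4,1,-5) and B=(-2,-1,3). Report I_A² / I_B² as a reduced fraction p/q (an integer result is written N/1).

22/169

Shared (l₁,l₂,l₃)=(6,4,6): N and (l;000)² cancel in I_A²/I_B².
A: Δ = 4!·8!·4!/17! = 1/15315300; Racah Σ t=1..2: t=1:−1/725760 t=2:+1/967680 = -1/2903040; ⇒ 3j(6 4 6; 4 1 -5)² = 5/3094, sgn +1
B: Δ = 4!·8!·4!/17! = 1/15315300; Racah Σ t=0..3: t=0:+1/5806080 t=1:−1/120960 t=2:+1/34560 t=3:−1/103680 = 13/1161216; ⇒ 3j(6 4 6; -2 -1 3)² = 65/5236, sgn -1
I_A²/I_B² = (5/3094)/(65/5236) = 22/169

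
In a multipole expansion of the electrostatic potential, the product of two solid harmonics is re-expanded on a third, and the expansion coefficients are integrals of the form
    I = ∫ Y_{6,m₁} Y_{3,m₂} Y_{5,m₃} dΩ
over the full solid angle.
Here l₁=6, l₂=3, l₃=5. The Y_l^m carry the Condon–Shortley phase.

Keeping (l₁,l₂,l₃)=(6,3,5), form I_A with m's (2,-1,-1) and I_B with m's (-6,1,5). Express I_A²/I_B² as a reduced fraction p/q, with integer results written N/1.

Shared (l₁,l₂,l₃)=(6,3,5): N and (l;000)² cancel in I_A²/I_B².
A: Δ = 4!·8!·2!/15! = 1/675675; Racah Σ t=0..2: t=0:+1/27648 t=1:−1/4320 t=2:+1/11520 = -1/9216; ⇒ 3j(6 3 5; 2 -1 -1)² = 2/143, sgn -1
B: Δ = 4!·8!·2!/15! = 1/675675; Racah Σ t=4..4: t=4:+1/1935360 = 1/1935360; ⇒ 3j(6 3 5; -6 1 5)² = 3/91, sgn +1
I_A²/I_B² = (2/143)/(3/91) = 14/33

14/33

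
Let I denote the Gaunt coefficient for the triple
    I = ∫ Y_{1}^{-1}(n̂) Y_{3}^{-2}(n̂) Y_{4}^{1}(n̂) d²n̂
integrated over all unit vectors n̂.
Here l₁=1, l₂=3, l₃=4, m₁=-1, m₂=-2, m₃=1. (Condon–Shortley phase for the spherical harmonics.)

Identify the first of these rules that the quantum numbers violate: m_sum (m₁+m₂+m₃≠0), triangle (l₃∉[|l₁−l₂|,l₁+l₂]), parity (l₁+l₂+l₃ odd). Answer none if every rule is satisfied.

m₁+m₂+m₃ = -1 − 2 + 1 = -2  ✗
triangle: |1−3|=2 ≤ l₃=4 ≤ 1+3=4
parity: l₁+l₂+l₃ = 8 is even

m_sum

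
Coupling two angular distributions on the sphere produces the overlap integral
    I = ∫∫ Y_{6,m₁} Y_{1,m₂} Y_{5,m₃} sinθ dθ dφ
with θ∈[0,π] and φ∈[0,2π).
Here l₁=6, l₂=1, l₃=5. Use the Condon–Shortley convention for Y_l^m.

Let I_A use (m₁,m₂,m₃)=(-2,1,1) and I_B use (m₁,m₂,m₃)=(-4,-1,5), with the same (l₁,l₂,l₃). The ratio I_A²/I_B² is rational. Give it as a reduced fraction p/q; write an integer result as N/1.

Shared (l₁,l₂,l₃)=(6,1,5): N and (l;000)² cancel in I_A²/I_B².
A: Δ = 2!·10!·0!/13! = 1/858; Racah Σ t=2..2: t=2:+1/34560 = 1/34560; ⇒ 3j(6 1 5; -2 1 1)² = 14/429, sgn +1
B: Δ = 2!·10!·0!/13! = 1/858; Racah Σ t=0..0: t=0:+1/7257600 = 1/7257600; ⇒ 3j(6 1 5; -4 -1 5)² = 1/858, sgn +1
I_A²/I_B² = (14/429)/(1/858) = 28/1

28/1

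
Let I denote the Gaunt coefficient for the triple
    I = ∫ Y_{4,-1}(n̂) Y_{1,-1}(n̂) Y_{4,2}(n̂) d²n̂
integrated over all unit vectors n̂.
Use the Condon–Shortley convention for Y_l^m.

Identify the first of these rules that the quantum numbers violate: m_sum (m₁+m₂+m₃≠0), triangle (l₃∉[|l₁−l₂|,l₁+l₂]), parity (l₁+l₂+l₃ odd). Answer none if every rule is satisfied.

parity

Σmᵢ = 0  ✓
l₃∈[|l₁−l₂|,l₁+l₂]=[3,5], have l₃=4  ✓
Σlᵢ = 9 ⇒ odd  ✗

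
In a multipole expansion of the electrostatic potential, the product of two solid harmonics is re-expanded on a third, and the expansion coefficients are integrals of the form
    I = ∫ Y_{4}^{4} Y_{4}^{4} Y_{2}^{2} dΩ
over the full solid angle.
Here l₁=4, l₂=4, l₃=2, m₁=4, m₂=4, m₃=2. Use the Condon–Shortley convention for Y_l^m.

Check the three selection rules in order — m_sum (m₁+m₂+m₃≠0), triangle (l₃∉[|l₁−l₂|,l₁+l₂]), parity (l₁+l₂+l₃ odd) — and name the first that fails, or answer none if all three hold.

m_sum

Σmᵢ = 10  ✗
l₃∈[|l₁−l₂|,l₁+l₂]=[0,8], have l₃=2
Σlᵢ = 10 ⇒ even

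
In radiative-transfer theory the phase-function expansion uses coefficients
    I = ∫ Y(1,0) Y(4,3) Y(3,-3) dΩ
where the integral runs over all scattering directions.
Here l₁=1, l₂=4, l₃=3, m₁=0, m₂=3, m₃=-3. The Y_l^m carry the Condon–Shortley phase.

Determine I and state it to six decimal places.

-0.162868

Checks pass: Σm=0; 8 even; l₃=3∈[3,5].
(2·1+1)(2·4+1)(2·3+1) = 189
Δ: 2! 0! 6! / 9! → 1/252
sum: t=1:−1/36 = -1/36
3j²(1 4 3; 0 0 0) = Δ·Π!·Σ² = 4/63  (sign +1)
sum: t=1:−1/720 = -1/720
3j²(1 4 3; 0 3 -3) = Δ·Π!·Σ² = 1/36  (sign -1)
combine: 4πI² = 189·4/63·1/36 = 1/3
take √, sign -1: I = -0.16286750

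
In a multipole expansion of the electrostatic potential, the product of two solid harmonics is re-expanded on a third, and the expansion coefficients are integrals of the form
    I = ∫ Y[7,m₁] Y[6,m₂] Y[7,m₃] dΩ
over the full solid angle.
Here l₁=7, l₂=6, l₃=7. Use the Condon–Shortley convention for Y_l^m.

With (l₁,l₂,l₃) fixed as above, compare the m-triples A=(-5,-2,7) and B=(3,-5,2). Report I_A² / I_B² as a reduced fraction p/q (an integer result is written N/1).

l's match ⇒ only the (l;m) 3-j factors differ between A and B.
A: triangle coeff Δ(7,6,7) = 1/2444321880; Σ_t [4,4]: t=4:+1/1393459200 = 1/1393459200; (3j)²=11/646 [(7 6 7; -5 -2 7)], sign=+1
B: triangle coeff Δ(7,6,7) = 1/2444321880; Σ_t [0,1]: t=0:+1/49766400 t=1:−1/62208000 = 1/248832000; (3j)²=21/20995 [(7 6 7; 3 -5 2)], sign=-1
I_A²/I_B² = (11/646)/(21/20995) = 715/42

715/42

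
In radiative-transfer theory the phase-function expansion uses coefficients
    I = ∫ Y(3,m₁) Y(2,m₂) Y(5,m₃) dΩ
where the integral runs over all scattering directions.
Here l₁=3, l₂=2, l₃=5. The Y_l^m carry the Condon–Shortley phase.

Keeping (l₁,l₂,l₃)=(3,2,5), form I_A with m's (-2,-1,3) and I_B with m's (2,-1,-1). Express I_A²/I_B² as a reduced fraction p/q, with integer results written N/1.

l's match ⇒ only the (l;m) 3-j factors differ between A and B.
A: triangle coeff Δ(3,2,5) = 1/2310; Σ_t [0,0]: t=0:+1/720 = 1/720; (3j)²=8/165 [(3 2 5; -2 -1 3)], sign=+1
B: triangle coeff Δ(3,2,5) = 1/2310; Σ_t [0,0]: t=0:+1/720 = 1/720; (3j)²=4/385 [(3 2 5; 2 -1 -1)], sign=+1
I_A²/I_B² = (8/165)/(4/385) = 14/3

14/3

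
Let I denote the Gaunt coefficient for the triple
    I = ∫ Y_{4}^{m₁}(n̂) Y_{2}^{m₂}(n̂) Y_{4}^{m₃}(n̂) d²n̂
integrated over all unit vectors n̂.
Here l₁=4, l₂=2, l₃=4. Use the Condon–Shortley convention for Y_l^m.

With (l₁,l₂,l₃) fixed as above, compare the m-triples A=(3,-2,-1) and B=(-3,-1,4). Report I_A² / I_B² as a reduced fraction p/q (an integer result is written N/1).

9/14

Same 4,2,4: normalisation and zero-m 3j drop out of the ratio.
A: Δ: 2! 6! 2! / 11! → 1/13860; sum: t=0:+1/480 = 1/480; 3j²(4 2 4; 3 -2 -1) = Δ·Π!·Σ² = 3/110  (sign -1)
B: Δ: 2! 6! 2! / 11! → 1/13860; sum: t=1:−1/1440 = -1/1440; 3j²(4 2 4; -3 -1 4) = Δ·Π!·Σ² = 7/165  (sign -1)
I_A²/I_B² = (3/110)/(7/165) = 9/14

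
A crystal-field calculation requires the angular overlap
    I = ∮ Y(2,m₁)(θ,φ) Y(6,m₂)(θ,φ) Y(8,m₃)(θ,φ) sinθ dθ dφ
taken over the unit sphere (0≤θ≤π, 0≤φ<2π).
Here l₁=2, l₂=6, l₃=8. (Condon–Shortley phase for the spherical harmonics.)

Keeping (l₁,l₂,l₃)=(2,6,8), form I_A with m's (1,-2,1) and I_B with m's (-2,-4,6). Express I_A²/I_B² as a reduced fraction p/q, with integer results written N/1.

Shared (l₁,l₂,l₃)=(2,6,8): N and (l;000)² cancel in I_A²/I_B².
A: Δ = 0!·4!·12!/17! = 1/30940; Racah Σ t=0..0: t=0:+1/5806080 = 1/5806080; ⇒ 3j(2 6 8; 1 -2 1)² = 9/884, sgn -1
B: Δ = 0!·4!·12!/17! = 1/30940; Racah Σ t=0..0: t=0:+1/174182400 = 1/174182400; ⇒ 3j(2 6 8; -2 -4 6)² = 11/340, sgn +1
I_A²/I_B² = (9/884)/(11/340) = 45/143

45/143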